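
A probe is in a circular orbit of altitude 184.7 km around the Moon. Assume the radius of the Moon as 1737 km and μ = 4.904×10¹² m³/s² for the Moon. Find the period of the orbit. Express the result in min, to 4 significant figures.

r = 1737 + 184.7 = 1921.7 km = 1.9217×10⁶ m.
Kepler's third law: T = 2π√(r³/μ) = 2π√((1.922×10⁶)³ / 4.904×10¹²).
r³/μ = 1.447×10⁶ s², so T = 2π × 1.203×10³ = 7.558×10³ s.
Converting: 7.558×10³ s ÷ 60.00 = 126.0 min.

T ≈ 126.0 min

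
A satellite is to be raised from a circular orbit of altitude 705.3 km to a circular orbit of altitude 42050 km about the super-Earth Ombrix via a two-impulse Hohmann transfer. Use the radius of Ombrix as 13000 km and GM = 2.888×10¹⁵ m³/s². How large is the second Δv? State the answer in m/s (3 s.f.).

Δv ≈ 2670 m/s

r₁ = 13000 + 705.3 = 13705 km = 1.3705×10⁷ m.
r₂ = 13000 + 42050 = 55050 km = 5.5050×10⁷ m.
Transfer ellipse a_t = (r₁ + r₂)/2 = 3.438×10⁷ m.
At r₁: circular v_c1 = √(μ/r₁) = 14520 m/s; transfer-periapsis v_p = √[μ(2/r₁ − 1/a_t)] = 18370 m/s.
At r₂: circular v_c2 = √(μ/r₂) = 7243 m/s; transfer-apoapsis v_a = √[μ(2/r₂ − 1/a_t)] = 4573 m/s.
Δv₂ = v_c2 − v_a = 2670 m/s.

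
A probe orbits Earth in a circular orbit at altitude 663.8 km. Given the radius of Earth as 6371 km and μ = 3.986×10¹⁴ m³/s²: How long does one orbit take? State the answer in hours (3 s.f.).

r = 6371 + 663.8 = 7034.8 km = 7.0348×10⁶ m.
Kepler's third law: T = 2π√(r³/μ) = 2π√((7.035×10⁶)³ / 3.986×10¹⁴).
r³/μ = 8.734×10⁵ s², so T = 2π × 9.346×10² = 5.872×10³ s.
Converting: 5.872×10³ s ÷ 3600 = 1.631 hours.

T ≈ 1.63 hours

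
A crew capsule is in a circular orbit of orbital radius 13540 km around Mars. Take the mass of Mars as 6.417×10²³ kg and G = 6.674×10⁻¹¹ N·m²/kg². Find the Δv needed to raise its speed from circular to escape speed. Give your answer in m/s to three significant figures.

μ = GM = 6.674×10⁻¹¹ × 6.417×10²³ = 4.283×10¹³ m³/s².
r = 13540 km = 1.354×10⁷ m.
Circular speed v_c = √(μ/r) = 1778 m/s.
Escape speed v_esc = √(2μ/r) = √2 × v_c = 2515 m/s.
Δv = v_esc − v_c = 736.7 m/s.

Δv ≈ 737 m/s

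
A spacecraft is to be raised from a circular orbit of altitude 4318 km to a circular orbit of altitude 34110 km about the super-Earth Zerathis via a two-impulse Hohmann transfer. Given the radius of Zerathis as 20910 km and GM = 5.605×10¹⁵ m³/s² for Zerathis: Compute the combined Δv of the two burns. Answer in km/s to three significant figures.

r₁ = 20910 + 4318 = 25228 km = 2.5228×10⁷ m.
r₂ = 20910 + 34110 = 55020 km = 5.5020×10⁷ m.
Transfer ellipse a_t = (r₁ + r₂)/2 = 4.012×10⁷ m.
At r₁: circular v_c1 = √(μ/r₁) = 14910 m/s; transfer-periapsis v_p = √[μ(2/r₁ − 1/a_t)] = 17450 m/s.
Δv₁ = v_p − v_c1 = 2549 m/s.
At r₂: circular v_c2 = √(μ/r₂) = 10090 m/s; transfer-apoapsis v_a = √[μ(2/r₂ − 1/a_t)] = 8003 m/s.
Δv₂ = v_c2 − v_a = 2090 m/s.
Total Δv = Δv₁ + Δv₂ = 4639 m/s = 4.639 km/s.

Δv_total ≈ 4.64 km/s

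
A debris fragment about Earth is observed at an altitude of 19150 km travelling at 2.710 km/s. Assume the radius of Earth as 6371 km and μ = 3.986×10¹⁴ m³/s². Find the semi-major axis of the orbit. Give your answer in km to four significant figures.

r = 6371 + 19150 = 25521 km = 2.552×10⁷ m.
Specific orbital energy ε = v²/2 − μ/r = (2710)²/2 − 3.986×10¹⁴/2.552×10⁷ = -1.195×10⁷ J/kg.
Since ε = −μ/(2a), a = −μ/(2ε) = 1.668×10⁷ m = 16683 km.

a ≈ 16680 km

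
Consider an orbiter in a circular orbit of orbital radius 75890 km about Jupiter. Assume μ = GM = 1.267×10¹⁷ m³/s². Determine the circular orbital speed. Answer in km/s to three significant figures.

r = 75890 km = 7.589×10⁷ m.
For a circular orbit v = √(μ/r) = √(1.267×10¹⁷ / 7.589×10⁷) = √(1.670×10⁹) = 40860 m/s.
That is 40.86 km/s.

v ≈ 40.9 km/s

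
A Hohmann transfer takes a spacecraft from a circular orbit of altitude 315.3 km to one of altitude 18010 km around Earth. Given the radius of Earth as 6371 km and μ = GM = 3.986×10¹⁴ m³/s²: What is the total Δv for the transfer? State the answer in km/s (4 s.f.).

Δv_total ≈ 3.343 km/s

r₁ = 6371 + 315.3 = 6686.3 km = 6.6863×10⁶ m.
r₂ = 6371 + 18010 = 24381 km = 2.4381×10⁷ m.
Transfer ellipse a_t = (r₁ + r₂)/2 = 1.553×10⁷ m.
At r₁: circular v_c1 = √(μ/r₁) = 7721 m/s; transfer-perigee v_p = √[μ(2/r₁ − 1/a_t)] = 9673 m/s.
Δv₁ = v_p − v_c1 = 1952 m/s.
At r₂: circular v_c2 = √(μ/r₂) = 4043 m/s; transfer-apogee v_a = √[μ(2/r₂ − 1/a_t)] = 2653 m/s.
Δv₂ = v_c2 − v_a = 1391 m/s.
Total Δv = Δv₁ + Δv₂ = 3343 m/s = 3.343 km/s.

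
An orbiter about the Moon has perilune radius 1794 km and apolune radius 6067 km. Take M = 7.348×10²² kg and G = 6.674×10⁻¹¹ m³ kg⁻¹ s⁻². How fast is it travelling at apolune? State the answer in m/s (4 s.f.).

μ = GM = 6.674×10⁻¹¹ × 7.348×10²² = 4.904×10¹² m³/s².
Semi-major axis a = (r_p + r_a)/2 = 3930.5 km = 3.930×10⁶ m.
Vis-viva: v² = μ(2/r − 1/a) = 4.904×10¹² × (3.297×10⁻⁷ − 2.544×10⁻⁷) = 3.689×10⁵ m²/s².
v = 607.4 m/s.

v ≈ 607.4 m/s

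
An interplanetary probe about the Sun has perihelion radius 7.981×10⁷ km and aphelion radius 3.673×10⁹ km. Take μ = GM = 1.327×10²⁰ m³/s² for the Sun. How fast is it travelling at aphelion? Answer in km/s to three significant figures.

v ≈ 1.24 km/s

Semi-major axis a = (r_p + r_a)/2 = 1.8764×10⁹ km = 1.876×10¹² m.
Vis-viva: v² = μ(2/r − 1/a) = 1.327×10²⁰ × (5.445×10⁻¹³ − 5.329×10⁻¹³) = 1.537×10⁶ m²/s².
v = 1240 m/s = 1.240 km/s.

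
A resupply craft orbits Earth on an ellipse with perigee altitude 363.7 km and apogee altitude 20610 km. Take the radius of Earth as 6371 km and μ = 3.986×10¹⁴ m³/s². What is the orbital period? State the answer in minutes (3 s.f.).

r_p = 6371 + 363.7 = 6734.7 km = 6.7347×10⁶ m.
r_a = 6371 + 20610 = 26981 km = 2.6981×10⁷ m.
Semi-major axis a = (r_p + r_a)/2 = (6734.7 + 26981)/2 = 16858 km = 1.686×10⁷ m.
By Kepler's third law T = 2π√(a³/μ) = 2π × 3.467×10³ = 2.178×10⁴ s.
= 363.0 minutes.

T ≈ 363 minutes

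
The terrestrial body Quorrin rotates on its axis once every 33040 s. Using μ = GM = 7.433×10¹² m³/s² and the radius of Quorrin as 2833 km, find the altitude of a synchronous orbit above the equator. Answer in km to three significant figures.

A synchronous orbit has period T, so by Kepler's third law a = (μT²/4π²)^(1/3).
μT²/4π² = 7.433×10¹² × (3.304×10⁴)² / 39.48 = 2.055×10²⁰ m³.
a = 5.901×10⁶ m = 5901.5 km.
Altitude h = a − R = 5901.5 − 2833 = 3068.5 km.

h_sync ≈ 3070 km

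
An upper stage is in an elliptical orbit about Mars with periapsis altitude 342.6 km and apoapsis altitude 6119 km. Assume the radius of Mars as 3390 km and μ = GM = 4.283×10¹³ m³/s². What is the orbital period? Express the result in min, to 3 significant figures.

r_p = 3390 + 342.6 = 3732.6 km = 3.7326×10⁶ m.
r_a = 3390 + 6119 = 9509.0 km = 9.5090×10⁶ m.
Semi-major axis a = (r_p + r_a)/2 = (3732.6 + 9509.0)/2 = 6620.8 km = 6.621×10⁶ m.
By Kepler's third law T = 2π√(a³/μ) = 2π × 2.603×10³ = 1.636×10⁴ s.
= 272.6 min.

T ≈ 273 min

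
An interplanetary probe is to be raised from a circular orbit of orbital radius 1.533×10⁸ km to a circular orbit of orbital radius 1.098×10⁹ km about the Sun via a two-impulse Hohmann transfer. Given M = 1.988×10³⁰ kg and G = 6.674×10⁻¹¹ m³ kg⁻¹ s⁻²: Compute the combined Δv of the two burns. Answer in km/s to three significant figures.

Δv_total ≈ 15.1 km/s

μ = GM = 6.674×10⁻¹¹ × 1.988×10³⁰ = 1.327×10²⁰ m³/s².
r₁ = 1.533×10⁸ km = 1.533×10¹¹ m.
r₂ = 1.098×10⁹ km = 1.098×10¹² m.
Transfer ellipse a_t = (r₁ + r₂)/2 = 6.256×10¹¹ m.
At r₁: circular v_c1 = √(μ/r₁) = 29420 m/s; transfer-perihelion v_p = √[μ(2/r₁ − 1/a_t)] = 38970 m/s.
Δv₁ = v_p − v_c1 = 9554 m/s.
At r₂: circular v_c2 = √(μ/r₂) = 10990 m/s; transfer-aphelion v_a = √[μ(2/r₂ − 1/a_t)] = 5441 m/s.
Δv₂ = v_c2 − v_a = 5551 m/s.
Total Δv = Δv₁ + Δv₂ = 15110 m/s = 15.11 km/s.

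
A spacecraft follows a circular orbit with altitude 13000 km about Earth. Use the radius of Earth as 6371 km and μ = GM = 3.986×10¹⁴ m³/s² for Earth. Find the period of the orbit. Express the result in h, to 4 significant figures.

T ≈ 7.453 h

r = 6371 + 13000 = 19371 km = 1.9371×10⁷ m.
Kepler's third law: T = 2π√(r³/μ) = 2π√((1.937×10⁷)³ / 3.986×10¹⁴).
r³/μ = 1.824×10⁷ s², so T = 2π × 4.270×10³ = 2.683×10⁴ s.
Converting: 2.683×10⁴ s ÷ 3600 = 7.453 h.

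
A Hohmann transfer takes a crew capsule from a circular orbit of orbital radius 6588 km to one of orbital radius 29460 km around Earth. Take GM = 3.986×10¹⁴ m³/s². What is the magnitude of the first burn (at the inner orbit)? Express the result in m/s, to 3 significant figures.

r₁ = 6588 km = 6.588×10⁶ m.
r₂ = 29460 km = 2.946×10⁷ m.
Transfer ellipse a_t = (r₁ + r₂)/2 = 1.802×10⁷ m.
At r₁: circular v_c1 = √(μ/r₁) = 7778 m/s; transfer-perigee v_p = √[μ(2/r₁ − 1/a_t)] = 9944 m/s.
Δv₁ = v_p − v_c1 = 2166 m/s.

Δv ≈ 2170 m/s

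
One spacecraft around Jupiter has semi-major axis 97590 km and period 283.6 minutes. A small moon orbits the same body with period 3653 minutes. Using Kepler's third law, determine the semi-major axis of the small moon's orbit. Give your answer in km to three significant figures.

Kepler's third law: a³ ∝ T², so a₂ = a₁ (T₂/T₁)^(2/3).
T₂/T₁ = 12.88, (T₂/T₁)^(2/3) = 5.495.
a₂ = 97590 × 5.495 = 5.363×10⁵ km.

a₂ ≈ 5.36×10⁵ km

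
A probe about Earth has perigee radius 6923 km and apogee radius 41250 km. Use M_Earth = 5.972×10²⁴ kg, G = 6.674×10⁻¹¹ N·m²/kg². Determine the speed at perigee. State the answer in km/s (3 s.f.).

μ = GM = 6.674×10⁻¹¹ × 5.972×10²⁴ = 3.986×10¹⁴ m³/s².
Semi-major axis a = (r_p + r_a)/2 = 24086 km = 2.409×10⁷ m.
Vis-viva: v² = μ(2/r − 1/a) = 3.986×10¹⁴ × (2.889×10⁻⁷ − 4.152×10⁻⁸) = 9.860×10⁷ m²/s².
v = 9930 m/s = 9.930 km/s.

v ≈ 9.93 km/s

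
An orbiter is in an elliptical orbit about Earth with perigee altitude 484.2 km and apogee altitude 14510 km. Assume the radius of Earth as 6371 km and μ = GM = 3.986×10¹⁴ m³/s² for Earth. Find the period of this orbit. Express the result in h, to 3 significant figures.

r_p = 6371 + 484.2 = 6855.2 km = 6.8552×10⁶ m.
r_a = 6371 + 14510 = 20881 km = 2.0881×10⁷ m.
Semi-major axis a = (r_p + r_a)/2 = (6855.2 + 20881)/2 = 13868 km = 1.387×10⁷ m.
By Kepler's third law T = 2π√(a³/μ) = 2π × 2.587×10³ = 1.625×10⁴ s.
= 4.515 h.

T ≈ 4.51 h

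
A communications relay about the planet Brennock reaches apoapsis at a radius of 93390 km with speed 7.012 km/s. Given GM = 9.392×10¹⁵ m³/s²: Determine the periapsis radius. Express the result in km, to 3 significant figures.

r_a = 9.339×10⁷ m.
Specific energy ε = v²/2 − μ/r = -7.598×10⁷ J/kg, so a = −μ/(2ε) = 6.180×10⁷ m.
The apsides satisfy r_p + r_a = 2a, so the periapsis radius is 2a − r_a = 3.022×10⁷ m = 30216 km.

periapsis radius ≈ 30200 km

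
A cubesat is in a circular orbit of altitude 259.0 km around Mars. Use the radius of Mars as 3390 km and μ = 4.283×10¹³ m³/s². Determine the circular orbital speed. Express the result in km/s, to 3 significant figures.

v ≈ 3.43 km/s

r = 3390 + 259.0 = 3649.0 km = 3.6490×10⁶ m.
For a circular orbit v = √(μ/r) = √(4.283×10¹³ / 3.649×10⁶) = √(1.174×10⁷) = 3426 m/s.
That is 3.426 km/s.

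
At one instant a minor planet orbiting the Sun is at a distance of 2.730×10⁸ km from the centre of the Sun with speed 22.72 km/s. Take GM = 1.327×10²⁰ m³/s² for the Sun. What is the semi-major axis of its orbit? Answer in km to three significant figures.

a ≈ 2.91×10⁸ km

r = 2.730×10¹¹ m.
Specific orbital energy ε = v²/2 − μ/r = (22720)²/2 − 1.327×10²⁰/2.730×10¹¹ = -2.280×10⁸ J/kg.
Since ε = −μ/(2a), a = −μ/(2ε) = 2.910×10¹¹ m = 2.9103×10⁸ km.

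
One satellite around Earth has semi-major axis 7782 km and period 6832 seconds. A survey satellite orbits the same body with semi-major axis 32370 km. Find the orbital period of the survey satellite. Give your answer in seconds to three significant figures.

Kepler's third law: T² ∝ a³, so T₂ = T₁ (a₂/a₁)^(3/2).
a₂/a₁ = 4.160, (a₂/a₁)^(3/2) = 8.484.
T₂ = 6832 × 8.484 = 57960 seconds.

T₂ ≈ 58000 seconds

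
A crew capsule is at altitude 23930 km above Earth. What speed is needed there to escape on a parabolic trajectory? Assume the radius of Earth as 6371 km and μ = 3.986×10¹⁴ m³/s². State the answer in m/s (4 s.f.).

v_esc ≈ 5129 m/s

r = 6371 + 23930 = 30301 km = 3.0301×10⁷ m.
Escape speed v_esc = √(2μ/r) = √(2 × 3.986×10¹⁴ / 3.030×10⁷) = √(2.631×10⁷) = 5129 m/s.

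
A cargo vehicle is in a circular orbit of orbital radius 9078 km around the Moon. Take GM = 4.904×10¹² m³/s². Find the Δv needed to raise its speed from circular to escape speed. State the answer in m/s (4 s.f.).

r = 9078 km = 9.078×10⁶ m.
Circular speed v_c = √(μ/r) = 735.0 m/s.
Escape speed v_esc = √(2μ/r) = √2 × v_c = 1039 m/s.
Δv = v_esc − v_c = 304.4 m/s.

Δv ≈ 304.4 m/s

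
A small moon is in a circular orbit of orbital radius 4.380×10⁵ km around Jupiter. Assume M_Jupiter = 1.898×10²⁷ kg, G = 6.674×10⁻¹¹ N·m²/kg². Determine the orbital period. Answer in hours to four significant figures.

μ = GM = 6.674×10⁻¹¹ × 1.898×10²⁷ = 1.267×10¹⁷ m³/s².
r = 4.380×10⁵ km = 4.380×10⁸ m.
Kepler's third law: T = 2π√(r³/μ) = 2π√((4.380×10⁸)³ / 1.267×10¹⁷).
r³/μ = 6.633×10⁸ s², so T = 2π × 2.576×10⁴ = 1.618×10⁵ s.
Converting: 1.618×10⁵ s ÷ 3600 = 44.95 hours.

T ≈ 44.95 hours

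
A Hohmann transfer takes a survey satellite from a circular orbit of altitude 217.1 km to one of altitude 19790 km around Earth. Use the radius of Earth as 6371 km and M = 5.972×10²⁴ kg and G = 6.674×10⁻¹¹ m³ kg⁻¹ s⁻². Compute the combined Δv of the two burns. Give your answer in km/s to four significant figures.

μ = GM = 6.674×10⁻¹¹ × 5.972×10²⁴ = 3.986×10¹⁴ m³/s².
r₁ = 6371 + 217.1 = 6588.1 km = 6.5881×10⁶ m.
r₂ = 6371 + 19790 = 26161 km = 2.6161×10⁷ m.
Transfer ellipse a_t = (r₁ + r₂)/2 = 1.637×10⁷ m.
At r₁: circular v_c1 = √(μ/r₁) = 7778 m/s; transfer-perigee v_p = √[μ(2/r₁ − 1/a_t)] = 9831 m/s.
Δv₁ = v_p − v_c1 = 2053 m/s.
At r₂: circular v_c2 = √(μ/r₂) = 3903 m/s; transfer-apogee v_a = √[μ(2/r₂ − 1/a_t)] = 2476 m/s.
Δv₂ = v_c2 − v_a = 1427 m/s.
Total Δv = Δv₁ + Δv₂ = 3481 m/s = 3.481 km/s.

Δv_total ≈ 3.481 km/s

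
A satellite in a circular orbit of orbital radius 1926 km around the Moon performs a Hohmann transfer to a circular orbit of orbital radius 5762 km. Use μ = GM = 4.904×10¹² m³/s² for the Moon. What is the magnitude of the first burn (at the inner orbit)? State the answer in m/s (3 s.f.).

Δv ≈ 358 m/s

r₁ = 1926 km = 1.926×10⁶ m.
r₂ = 5762 km = 5.762×10⁶ m.
Transfer ellipse a_t = (r₁ + r₂)/2 = 3.844×10⁶ m.
At r₁: circular v_c1 = √(μ/r₁) = 1596 m/s; transfer-perilune v_p = √[μ(2/r₁ − 1/a_t)] = 1954 m/s.
Δv₁ = v_p − v_c1 = 357.9 m/s.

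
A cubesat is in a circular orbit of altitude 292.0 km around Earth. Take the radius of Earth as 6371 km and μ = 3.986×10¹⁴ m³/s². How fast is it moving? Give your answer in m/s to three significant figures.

r = 6371 + 292.0 = 6663.0 km = 6.6630×10⁶ m.
For a circular orbit v = √(μ/r) = √(3.986×10¹⁴ / 6.663×10⁶) = √(5.982×10⁷) = 7735 m/s.

v ≈ 7730 m/s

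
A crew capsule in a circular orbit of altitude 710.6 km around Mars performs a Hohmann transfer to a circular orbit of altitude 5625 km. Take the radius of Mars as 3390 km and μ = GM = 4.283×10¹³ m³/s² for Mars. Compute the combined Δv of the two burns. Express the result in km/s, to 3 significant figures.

r₁ = 3390 + 710.6 = 4100.6 km = 4.1006×10⁶ m.
r₂ = 3390 + 5625 = 9015.0 km = 9.0150×10⁶ m.
Transfer ellipse a_t = (r₁ + r₂)/2 = 6.558×10⁶ m.
At r₁: circular v_c1 = √(μ/r₁) = 3232 m/s; transfer-periapsis v_p = √[μ(2/r₁ − 1/a_t)] = 3789 m/s.
Δv₁ = v_p − v_c1 = 557.4 m/s.
At r₂: circular v_c2 = √(μ/r₂) = 2180 m/s; transfer-apoapsis v_a = √[μ(2/r₂ − 1/a_t)] = 1724 m/s.
Δv₂ = v_c2 − v_a = 456.1 m/s.
Total Δv = Δv₁ + Δv₂ = 1013 m/s = 1.013 km/s.

Δv_total ≈ 1.01 km/s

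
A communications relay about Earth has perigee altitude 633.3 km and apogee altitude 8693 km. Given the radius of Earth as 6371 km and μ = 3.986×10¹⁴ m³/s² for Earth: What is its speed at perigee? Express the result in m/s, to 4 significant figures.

v ≈ 8814 m/s

r_p = 6371 + 633.3 = 7004.3 km = 7.0043×10⁶ m.
r_a = 6371 + 8693 = 15064 km = 1.5064×10⁷ m.
Semi-major axis a = (r_p + r_a)/2 = 11034 km = 1.103×10⁷ m.
Vis-viva: v² = μ(2/r − 1/a) = 3.986×10¹⁴ × (2.855×10⁻⁷ − 9.063×10⁻⁸) = 7.769×10⁷ m²/s².
v = 8814 m/s.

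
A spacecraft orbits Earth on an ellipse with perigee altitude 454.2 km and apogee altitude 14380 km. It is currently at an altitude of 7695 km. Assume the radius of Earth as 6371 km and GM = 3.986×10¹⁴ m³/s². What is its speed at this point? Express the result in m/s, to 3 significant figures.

v ≈ 5270 m/s

r_p = 6371 + 454.2 = 6825.2 km = 6.8252×10⁶ m.
r_a = 6371 + 14380 = 20751 km = 2.0751×10⁷ m.
r = 6371 + 7695 = 14066 km = 1.407×10⁷ m.
Semi-major axis a = (r_p + r_a)/2 = 13788 km = 1.379×10⁷ m.
Vis-viva: v² = μ(2/r − 1/a) = 3.986×10¹⁴ × (1.422×10⁻⁷ − 7.253×10⁻⁸) = 2.777×10⁷ m²/s².
v = 5269 m/s.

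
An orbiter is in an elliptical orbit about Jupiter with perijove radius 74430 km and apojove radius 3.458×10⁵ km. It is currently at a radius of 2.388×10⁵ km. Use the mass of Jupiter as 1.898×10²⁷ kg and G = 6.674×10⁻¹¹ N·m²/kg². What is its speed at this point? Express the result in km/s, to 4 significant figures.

v ≈ 21.40 km/s

μ = GM = 6.674×10⁻¹¹ × 1.898×10²⁷ = 1.267×10¹⁷ m³/s².
Semi-major axis a = (r_p + r_a)/2 = 2.1012×10⁵ km = 2.101×10⁸ m.
Vis-viva: v² = μ(2/r − 1/a) = 1.267×10¹⁷ × (8.375×10⁻⁹ − 4.759×10⁻⁹) = 4.580×10⁸ m²/s².
v = 21400 m/s = 21.40 km/s.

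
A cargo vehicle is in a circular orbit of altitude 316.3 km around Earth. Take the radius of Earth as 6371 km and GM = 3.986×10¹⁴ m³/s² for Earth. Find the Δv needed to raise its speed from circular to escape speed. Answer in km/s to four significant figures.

r = 6371 + 316.3 = 6687.3 km = 6.6873×10⁶ m.
Circular speed v_c = √(μ/r) = 7720 m/s.
Escape speed v_esc = √(2μ/r) = √2 × v_c = 10920 m/s.
Δv = v_esc − v_c = 3198 m/s = 3.198 km/s.

Δv ≈ 3.198 km/s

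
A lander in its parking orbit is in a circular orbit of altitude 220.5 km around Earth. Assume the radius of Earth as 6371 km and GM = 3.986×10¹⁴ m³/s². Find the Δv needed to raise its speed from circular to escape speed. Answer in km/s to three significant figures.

Δv ≈ 3.22 km/s

r = 6371 + 220.5 = 6591.5 km = 6.5915×10⁶ m.
Circular speed v_c = √(μ/r) = 7776 m/s.
Escape speed v_esc = √(2μ/r) = √2 × v_c = 11000 m/s.
Δv = v_esc − v_c = 3221 m/s = 3.221 km/s.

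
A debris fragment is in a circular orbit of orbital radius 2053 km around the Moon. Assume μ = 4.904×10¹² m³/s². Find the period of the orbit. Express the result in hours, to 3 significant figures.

T ≈ 2.32 hours

r = 2053 km = 2.053×10⁶ m.
Kepler's third law: T = 2π√(r³/μ) = 2π√((2.053×10⁶)³ / 4.904×10¹²).
r³/μ = 1.764×10⁶ s², so T = 2π × 1.328×10³ = 8.346×10³ s.
Converting: 8.346×10³ s ÷ 3600 = 2.318 hours.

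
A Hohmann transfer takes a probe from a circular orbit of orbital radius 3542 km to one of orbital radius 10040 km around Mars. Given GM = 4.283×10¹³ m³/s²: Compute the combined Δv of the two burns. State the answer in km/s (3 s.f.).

r₁ = 3542 km = 3.542×10⁶ m.
r₂ = 10040 km = 1.004×10⁷ m.
Transfer ellipse a_t = (r₁ + r₂)/2 = 6.791×10⁶ m.
At r₁: circular v_c1 = √(μ/r₁) = 3477 m/s; transfer-periapsis v_p = √[μ(2/r₁ − 1/a_t)] = 4228 m/s.
Δv₁ = v_p − v_c1 = 750.8 m/s.
At r₂: circular v_c2 = √(μ/r₂) = 2065 m/s; transfer-apoapsis v_a = √[μ(2/r₂ − 1/a_t)] = 1492 m/s.
Δv₂ = v_c2 − v_a = 573.8 m/s.
Total Δv = Δv₁ + Δv₂ = 1325 m/s = 1.325 km/s.

Δv_total ≈ 1.32 km/s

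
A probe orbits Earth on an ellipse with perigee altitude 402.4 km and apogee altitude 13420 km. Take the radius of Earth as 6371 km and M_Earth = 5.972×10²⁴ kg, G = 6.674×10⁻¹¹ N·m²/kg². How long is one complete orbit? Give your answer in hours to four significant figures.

T ≈ 4.232 hours

μ = GM = 6.674×10⁻¹¹ × 5.972×10²⁴ = 3.986×10¹⁴ m³/s².
r_p = 6371 + 402.4 = 6773.4 km = 6.7734×10⁶ m.
r_a = 6371 + 13420 = 19791 km = 1.9791×10⁷ m.
Semi-major axis a = (r_p + r_a)/2 = (6773.4 + 19791)/2 = 13282 km = 1.328×10⁷ m.
By Kepler's third law T = 2π√(a³/μ) = 2π × 2.425×10³ = 1.523×10⁴ s.
= 4.232 hours.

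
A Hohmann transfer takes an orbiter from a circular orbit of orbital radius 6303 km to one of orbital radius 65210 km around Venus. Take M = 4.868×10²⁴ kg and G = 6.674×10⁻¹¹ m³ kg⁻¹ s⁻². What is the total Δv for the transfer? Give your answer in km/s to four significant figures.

Δv_total ≈ 3.811 km/s

μ = GM = 6.674×10⁻¹¹ × 4.868×10²⁴ = 3.249×10¹⁴ m³/s².
r₁ = 6303 km = 6.303×10⁶ m.
r₂ = 65210 km = 6.521×10⁷ m.
Transfer ellipse a_t = (r₁ + r₂)/2 = 3.576×10⁷ m.
At r₁: circular v_c1 = √(μ/r₁) = 7180 m/s; transfer-periapsis v_p = √[μ(2/r₁ − 1/a_t)] = 9696 m/s.
Δv₁ = v_p − v_c1 = 2516 m/s.
At r₂: circular v_c2 = √(μ/r₂) = 2232 m/s; transfer-apoapsis v_a = √[μ(2/r₂ − 1/a_t)] = 937.1 m/s.
Δv₂ = v_c2 − v_a = 1295 m/s.
Total Δv = Δv₁ + Δv₂ = 3811 m/s = 3.811 km/s.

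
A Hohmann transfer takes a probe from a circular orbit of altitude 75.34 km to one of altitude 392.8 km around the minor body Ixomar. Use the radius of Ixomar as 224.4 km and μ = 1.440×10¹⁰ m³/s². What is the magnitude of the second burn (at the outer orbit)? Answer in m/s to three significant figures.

r₁ = 224.4 + 75.34 = 299.74 km = 2.9974×10⁵ m.
r₂ = 224.4 + 392.8 = 617.20 km = 6.1720×10⁵ m.
Transfer ellipse a_t = (r₁ + r₂)/2 = 4.585×10⁵ m.
At r₁: circular v_c1 = √(μ/r₁) = 219.2 m/s; transfer-periapsis v_p = √[μ(2/r₁ − 1/a_t)] = 254.3 m/s.
At r₂: circular v_c2 = √(μ/r₂) = 152.7 m/s; transfer-apoapsis v_a = √[μ(2/r₂ − 1/a_t)] = 123.5 m/s.
Δv₂ = v_c2 − v_a = 29.24 m/s.

Δv ≈ 29.2 m/s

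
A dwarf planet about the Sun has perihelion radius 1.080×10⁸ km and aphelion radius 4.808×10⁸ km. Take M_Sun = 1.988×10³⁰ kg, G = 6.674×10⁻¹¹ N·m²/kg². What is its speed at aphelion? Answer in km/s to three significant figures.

v ≈ 10.1 km/s

μ = GM = 6.674×10⁻¹¹ × 1.988×10³⁰ = 1.327×10²⁰ m³/s².
Semi-major axis a = (r_p + r_a)/2 = 2.9440×10⁸ km = 2.944×10¹¹ m.
Vis-viva: v² = μ(2/r − 1/a) = 1.327×10²⁰ × (4.160×10⁻¹² − 3.397×10⁻¹²) = 1.012×10⁸ m²/s².
v = 10060 m/s = 10.06 km/s.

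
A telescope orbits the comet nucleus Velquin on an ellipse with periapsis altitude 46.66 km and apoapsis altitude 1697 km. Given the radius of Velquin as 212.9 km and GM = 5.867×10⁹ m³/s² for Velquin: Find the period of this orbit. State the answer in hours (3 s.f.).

r_p = 212.9 + 46.66 = 259.56 km = 2.5956×10⁵ m.
r_a = 212.9 + 1697 = 1909.9 km = 1.9099×10⁶ m.
Semi-major axis a = (r_p + r_a)/2 = (259.56 + 1909.9)/2 = 1084.7 km = 1.085×10⁶ m.
By Kepler's third law T = 2π√(a³/μ) = 2π × 1.475×10⁴ = 9.267×10⁴ s.
= 25.74 hours.

T ≈ 25.7 hours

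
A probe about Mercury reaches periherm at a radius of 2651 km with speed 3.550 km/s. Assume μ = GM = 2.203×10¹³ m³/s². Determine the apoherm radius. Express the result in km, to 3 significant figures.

r_p = 2.651×10⁶ m.
Specific energy ε = v²/2 − μ/r = -2.009×10⁶ J/kg, so a = −μ/(2ε) = 5.483×10⁶ m.
The apsides satisfy r_p + r_a = 2a, so the apoherm radius is 2a − r_p = 8.316×10⁶ m = 8315.6 km.

apoherm radius ≈ 8320 km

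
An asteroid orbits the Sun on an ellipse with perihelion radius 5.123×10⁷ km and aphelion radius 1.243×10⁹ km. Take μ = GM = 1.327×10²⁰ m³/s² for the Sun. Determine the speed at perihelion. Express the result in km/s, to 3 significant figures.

v ≈ 70.5 km/s

Semi-major axis a = (r_p + r_a)/2 = 6.4712×10⁸ km = 6.471×10¹¹ m.
Vis-viva: v² = μ(2/r − 1/a) = 1.327×10²⁰ × (3.904×10⁻¹¹ − 1.545×10⁻¹²) = 4.975×10⁹ m²/s².
v = 70540 m/s = 70.54 km/s.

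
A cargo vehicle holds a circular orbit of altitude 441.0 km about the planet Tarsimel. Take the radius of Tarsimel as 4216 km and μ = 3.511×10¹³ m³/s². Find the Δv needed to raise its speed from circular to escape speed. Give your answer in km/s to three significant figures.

Δv ≈ 1.14 km/s

r = 4216 + 441.0 = 4657.0 km = 4.6570×10⁶ m.
Circular speed v_c = √(μ/r) = 2746 m/s.
Escape speed v_esc = √(2μ/r) = √2 × v_c = 3883 m/s.
Δv = v_esc − v_c = 1137 m/s = 1.137 km/s.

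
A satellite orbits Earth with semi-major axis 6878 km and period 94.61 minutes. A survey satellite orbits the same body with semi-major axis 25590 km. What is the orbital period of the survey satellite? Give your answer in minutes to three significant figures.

Kepler's third law: T² ∝ a³, so T₂ = T₁ (a₂/a₁)^(3/2).
a₂/a₁ = 3.721, (a₂/a₁)^(3/2) = 7.176.
T₂ = 94.61 × 7.176 = 679.0 minutes.

T₂ ≈ 679 minutes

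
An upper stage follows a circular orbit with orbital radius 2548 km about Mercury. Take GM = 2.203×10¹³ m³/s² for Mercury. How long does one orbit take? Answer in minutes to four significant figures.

r = 2548 km = 2.548×10⁶ m.
Kepler's third law: T = 2π√(r³/μ) = 2π√((2.548×10⁶)³ / 2.203×10¹³).
r³/μ = 7.509×10⁵ s², so T = 2π × 8.665×10² = 5.445×10³ s.
Converting: 5.445×10³ s ÷ 60.00 = 90.74 minutes.

T ≈ 90.74 minutes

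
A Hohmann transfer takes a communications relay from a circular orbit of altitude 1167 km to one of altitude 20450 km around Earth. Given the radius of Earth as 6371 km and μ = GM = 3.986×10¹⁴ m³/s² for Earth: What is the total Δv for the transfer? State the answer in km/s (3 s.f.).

r₁ = 6371 + 1167 = 7538.0 km = 7.5380×10⁶ m.
r₂ = 6371 + 20450 = 26821 km = 2.6821×10⁷ m.
Transfer ellipse a_t = (r₁ + r₂)/2 = 1.718×10⁷ m.
At r₁: circular v_c1 = √(μ/r₁) = 7272 m/s; transfer-perigee v_p = √[μ(2/r₁ − 1/a_t)] = 9086 m/s.
Δv₁ = v_p − v_c1 = 1814 m/s.
At r₂: circular v_c2 = √(μ/r₂) = 3855 m/s; transfer-apogee v_a = √[μ(2/r₂ − 1/a_t)] = 2554 m/s.
Δv₂ = v_c2 − v_a = 1301 m/s.
Total Δv = Δv₁ + Δv₂ = 3116 m/s = 3.116 km/s.

Δv_total ≈ 3.12 km/s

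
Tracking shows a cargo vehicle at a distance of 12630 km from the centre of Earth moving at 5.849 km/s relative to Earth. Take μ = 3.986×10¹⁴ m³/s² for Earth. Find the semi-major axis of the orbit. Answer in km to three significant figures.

a ≈ 13800 km

r = 1.263×10⁷ m.
Vis-viva rearranged: 1/a = 2/r − v²/μ = 1.584×10⁻⁷ − 8.583×10⁻⁸ = 7.253×10⁻⁸ m⁻¹.
a = 1.379×10⁷ m = 13788 km.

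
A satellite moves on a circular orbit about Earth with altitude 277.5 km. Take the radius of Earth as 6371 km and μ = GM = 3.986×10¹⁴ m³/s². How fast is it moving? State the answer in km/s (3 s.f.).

r = 6371 + 277.5 = 6648.5 km = 6.6485×10⁶ m.
For a circular orbit v = √(μ/r) = √(3.986×10¹⁴ / 6.648×10⁶) = √(5.995×10⁷) = 7743 m/s.
That is 7.743 km/s.

v ≈ 7.74 km/s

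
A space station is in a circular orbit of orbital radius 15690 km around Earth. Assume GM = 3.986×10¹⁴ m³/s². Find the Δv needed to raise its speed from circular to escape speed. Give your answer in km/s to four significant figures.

Δv ≈ 2.088 km/s

r = 15690 km = 1.569×10⁷ m.
Circular speed v_c = √(μ/r) = 5040 m/s.
Escape speed v_esc = √(2μ/r) = √2 × v_c = 7128 m/s.
Δv = v_esc − v_c = 2088 m/s = 2.088 km/s.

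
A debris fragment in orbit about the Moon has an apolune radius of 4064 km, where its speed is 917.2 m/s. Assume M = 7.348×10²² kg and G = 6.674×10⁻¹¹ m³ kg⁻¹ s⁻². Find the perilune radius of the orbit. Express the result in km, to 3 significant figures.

perilune radius ≈ 2170 km

μ = GM = 6.674×10⁻¹¹ × 7.348×10²² = 4.904×10¹² m³/s².
r_a = 4.064×10⁶ m.
Specific energy ε = v²/2 − μ/r = -7.861×10⁵ J/kg, so a = −μ/(2ε) = 3.119×10⁶ m.
The apsides satisfy r_p + r_a = 2a, so the perilune radius is 2a − r_a = 2.175×10⁶ m = 2174.6 km.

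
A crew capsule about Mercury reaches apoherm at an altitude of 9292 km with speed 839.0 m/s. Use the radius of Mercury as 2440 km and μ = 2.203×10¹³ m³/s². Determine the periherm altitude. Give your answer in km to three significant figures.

r_a = 2440 + 9292 = 11732 km = 1.173×10⁷ m.
Specific energy ε = v²/2 − μ/r = -1.526×10⁶ J/kg, so a = −μ/(2ε) = 7.219×10⁶ m.
The apsides satisfy r_p + r_a = 2a, so the periherm radius is 2a − r_a = 2.706×10⁶ m = 2706.2 km.
Periherm altitude = 2706.2 − 2440 = 266.24 km.

periherm altitude ≈ 266 km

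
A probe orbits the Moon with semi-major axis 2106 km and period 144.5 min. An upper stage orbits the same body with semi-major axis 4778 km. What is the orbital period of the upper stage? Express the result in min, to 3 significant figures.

T₂ ≈ 494 min

Kepler's third law: T² ∝ a³, so T₂ = T₁ (a₂/a₁)^(3/2).
a₂/a₁ = 2.269, (a₂/a₁)^(3/2) = 3.417.
T₂ = 144.5 × 3.417 = 493.8 min.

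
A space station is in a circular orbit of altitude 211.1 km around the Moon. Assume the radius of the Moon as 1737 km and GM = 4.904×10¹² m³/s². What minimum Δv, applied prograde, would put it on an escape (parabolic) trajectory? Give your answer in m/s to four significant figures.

r = 1737 + 211.1 = 1948.1 km = 1.9481×10⁶ m.
Circular speed v_c = √(μ/r) = 1587 m/s.
Escape speed v_esc = √(2μ/r) = √2 × v_c = 2244 m/s.
Δv = v_esc − v_c = 657.2 m/s.

Δv ≈ 657.2 m/s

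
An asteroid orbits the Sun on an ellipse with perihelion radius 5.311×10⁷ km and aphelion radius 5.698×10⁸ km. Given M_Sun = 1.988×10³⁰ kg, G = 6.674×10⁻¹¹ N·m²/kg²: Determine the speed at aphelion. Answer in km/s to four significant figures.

μ = GM = 6.674×10⁻¹¹ × 1.988×10³⁰ = 1.327×10²⁰ m³/s².
Semi-major axis a = (r_p + r_a)/2 = 3.1146×10⁸ km = 3.115×10¹¹ m.
Vis-viva: v² = μ(2/r − 1/a) = 1.327×10²⁰ × (3.510×10⁻¹² − 3.211×10⁻¹²) = 3.971×10⁷ m²/s².
v = 6301 m/s = 6.301 km/s.

v ≈ 6.301 km/s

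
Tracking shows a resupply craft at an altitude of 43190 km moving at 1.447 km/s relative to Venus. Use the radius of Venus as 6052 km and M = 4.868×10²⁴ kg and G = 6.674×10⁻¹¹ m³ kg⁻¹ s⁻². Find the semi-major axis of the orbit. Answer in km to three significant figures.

a ≈ 29300 km

μ = GM = 6.674×10⁻¹¹ × 4.868×10²⁴ = 3.249×10¹⁴ m³/s².
r = 6052 + 43190 = 49242 km = 4.924×10⁷ m.
Vis-viva rearranged: 1/a = 2/r − v²/μ = 4.062×10⁻⁸ − 6.445×10⁻⁹ = 3.417×10⁻⁸ m⁻¹.
a = 2.926×10⁷ m = 29265 km.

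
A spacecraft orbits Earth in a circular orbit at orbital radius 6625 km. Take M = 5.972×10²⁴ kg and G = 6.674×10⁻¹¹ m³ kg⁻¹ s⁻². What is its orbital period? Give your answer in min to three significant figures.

T ≈ 89.4 min

μ = GM = 6.674×10⁻¹¹ × 5.972×10²⁴ = 3.986×10¹⁴ m³/s².
r = 6625 km = 6.625×10⁶ m.
Kepler's third law: T = 2π√(r³/μ) = 2π√((6.625×10⁶)³ / 3.986×10¹⁴).
r³/μ = 7.295×10⁵ s², so T = 2π × 8.541×10² = 5.367×10³ s.
Converting: 5.367×10³ s ÷ 60.00 = 89.44 min.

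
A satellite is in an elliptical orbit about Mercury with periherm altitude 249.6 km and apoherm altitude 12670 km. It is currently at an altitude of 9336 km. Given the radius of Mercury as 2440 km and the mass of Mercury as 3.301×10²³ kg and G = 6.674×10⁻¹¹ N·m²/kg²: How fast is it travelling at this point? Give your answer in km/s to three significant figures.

v ≈ 1.13 km/s

μ = GM = 6.674×10⁻¹¹ × 3.301×10²³ = 2.203×10¹³ m³/s².
r_p = 2440 + 249.6 = 2689.6 km = 2.6896×10⁶ m.
r_a = 2440 + 12670 = 15110 km = 1.5110×10⁷ m.
r = 2440 + 9336 = 11776 km = 1.178×10⁷ m.
Semi-major axis a = (r_p + r_a)/2 = 8899.8 km = 8.900×10⁶ m.
Vis-viva: v² = μ(2/r − 1/a) = 2.203×10¹³ × (1.698×10⁻⁷ − 1.124×10⁻⁷) = 1.266×10⁶ m²/s².
v = 1125 m/s = 1.125 km/s.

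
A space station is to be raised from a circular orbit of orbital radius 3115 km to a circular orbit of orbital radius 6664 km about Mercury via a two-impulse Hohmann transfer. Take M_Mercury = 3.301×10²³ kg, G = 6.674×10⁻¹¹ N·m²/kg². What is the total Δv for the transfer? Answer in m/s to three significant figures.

Δv_total ≈ 812 m/s

μ = GM = 6.674×10⁻¹¹ × 3.301×10²³ = 2.203×10¹³ m³/s².
r₁ = 3115 km = 3.115×10⁶ m.
r₂ = 6664 km = 6.664×10⁶ m.
Transfer ellipse a_t = (r₁ + r₂)/2 = 4.890×10⁶ m.
At r₁: circular v_c1 = √(μ/r₁) = 2659 m/s; transfer-periherm v_p = √[μ(2/r₁ − 1/a_t)] = 3105 m/s.
Δv₁ = v_p − v_c1 = 445.3 m/s.
At r₂: circular v_c2 = √(μ/r₂) = 1818 m/s; transfer-apoherm v_a = √[μ(2/r₂ − 1/a_t)] = 1451 m/s.
Δv₂ = v_c2 − v_a = 367.0 m/s.
Total Δv = Δv₁ + Δv₂ = 812.3 m/s.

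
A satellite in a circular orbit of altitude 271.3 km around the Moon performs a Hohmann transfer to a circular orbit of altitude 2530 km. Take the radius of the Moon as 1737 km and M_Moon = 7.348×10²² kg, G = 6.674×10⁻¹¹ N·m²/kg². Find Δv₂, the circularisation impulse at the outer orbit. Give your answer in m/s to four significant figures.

μ = GM = 6.674×10⁻¹¹ × 7.348×10²² = 4.904×10¹² m³/s².
r₁ = 1737 + 271.3 = 2008.3 km = 2.0083×10⁶ m.
r₂ = 1737 + 2530 = 4267.0 km = 4.2670×10⁶ m.
Transfer ellipse a_t = (r₁ + r₂)/2 = 3.138×10⁶ m.
At r₁: circular v_c1 = √(μ/r₁) = 1563 m/s; transfer-perilune v_p = √[μ(2/r₁ − 1/a_t)] = 1822 m/s.
At r₂: circular v_c2 = √(μ/r₂) = 1072 m/s; transfer-apolune v_a = √[μ(2/r₂ − 1/a_t)] = 857.7 m/s.
Δv₂ = v_c2 − v_a = 214.4 m/s.

Δv ≈ 214.4 m/s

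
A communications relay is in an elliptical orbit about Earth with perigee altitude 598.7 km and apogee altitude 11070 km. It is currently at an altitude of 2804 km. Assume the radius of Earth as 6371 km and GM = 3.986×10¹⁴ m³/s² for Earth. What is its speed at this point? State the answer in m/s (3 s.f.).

r_p = 6371 + 598.7 = 6969.7 km = 6.9697×10⁶ m.
r_a = 6371 + 11070 = 17441 km = 1.7441×10⁷ m.
r = 6371 + 2804 = 9175.0 km = 9.175×10⁶ m.
Semi-major axis a = (r_p + r_a)/2 = 12205 km = 1.221×10⁷ m.
Vis-viva: v² = μ(2/r − 1/a) = 3.986×10¹⁴ × (2.180×10⁻⁷ − 8.193×10⁻⁸) = 5.423×10⁷ m²/s².
v = 7364 m/s.

v ≈ 7360 m/s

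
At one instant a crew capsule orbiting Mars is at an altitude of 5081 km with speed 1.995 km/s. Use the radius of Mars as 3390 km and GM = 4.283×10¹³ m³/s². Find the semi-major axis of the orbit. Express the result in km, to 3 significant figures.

r = 3390 + 5081 = 8471.0 km = 8.471×10⁶ m.
Vis-viva rearranged: 1/a = 2/r − v²/μ = 2.361×10⁻⁷ − 9.293×10⁻⁸ = 1.432×10⁻⁷ m⁻¹.
a = 6.985×10⁶ m = 6984.5 km.

a ≈ 6980 km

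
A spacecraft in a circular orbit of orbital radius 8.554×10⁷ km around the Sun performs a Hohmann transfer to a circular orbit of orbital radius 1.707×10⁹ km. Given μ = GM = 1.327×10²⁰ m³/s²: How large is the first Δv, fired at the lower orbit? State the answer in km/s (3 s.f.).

Δv ≈ 15.0 km/s

r₁ = 8.554×10⁷ km = 8.554×10¹⁰ m.
r₂ = 1.707×10⁹ km = 1.707×10¹² m.
Transfer ellipse a_t = (r₁ + r₂)/2 = 8.963×10¹¹ m.
At r₁: circular v_c1 = √(μ/r₁) = 39390 m/s; transfer-perihelion v_p = √[μ(2/r₁ − 1/a_t)] = 54360 m/s.
Δv₁ = v_p − v_c1 = 14970 m/s.
= 14.97 km/s.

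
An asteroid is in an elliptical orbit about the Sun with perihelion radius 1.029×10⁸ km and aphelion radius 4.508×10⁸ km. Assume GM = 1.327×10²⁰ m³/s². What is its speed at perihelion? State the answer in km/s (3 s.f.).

v ≈ 45.8 km/s

Semi-major axis a = (r_p + r_a)/2 = 2.7685×10⁸ km = 2.768×10¹¹ m.
Vis-viva: v² = μ(2/r − 1/a) = 1.327×10²⁰ × (1.944×10⁻¹¹ − 3.612×10⁻¹²) = 2.100×10⁹ m²/s².
v = 45820 m/s = 45.82 km/s.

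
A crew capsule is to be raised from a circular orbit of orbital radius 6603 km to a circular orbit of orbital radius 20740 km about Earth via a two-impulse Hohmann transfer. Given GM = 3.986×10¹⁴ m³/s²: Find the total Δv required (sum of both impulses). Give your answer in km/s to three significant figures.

Δv_total ≈ 3.14 km/s

r₁ = 6603 km = 6.603×10⁶ m.
r₂ = 20740 km = 2.074×10⁷ m.
Transfer ellipse a_t = (r₁ + r₂)/2 = 1.367×10⁷ m.
At r₁: circular v_c1 = √(μ/r₁) = 7770 m/s; transfer-perigee v_p = √[μ(2/r₁ − 1/a_t)] = 9570 m/s.
Δv₁ = v_p − v_c1 = 1800 m/s.
At r₂: circular v_c2 = √(μ/r₂) = 4384 m/s; transfer-apogee v_a = √[μ(2/r₂ − 1/a_t)] = 3047 m/s.
Δv₂ = v_c2 − v_a = 1337 m/s.
Total Δv = Δv₁ + Δv₂ = 3137 m/s = 3.137 km/s.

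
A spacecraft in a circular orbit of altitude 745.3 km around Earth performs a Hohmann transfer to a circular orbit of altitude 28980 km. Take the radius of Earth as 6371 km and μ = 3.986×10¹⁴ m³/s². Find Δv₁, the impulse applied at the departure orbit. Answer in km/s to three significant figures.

r₁ = 6371 + 745.3 = 7116.3 km = 7.1163×10⁶ m.
r₂ = 6371 + 28980 = 35351 km = 3.5351×10⁷ m.
Transfer ellipse a_t = (r₁ + r₂)/2 = 2.123×10⁷ m.
At r₁: circular v_c1 = √(μ/r₁) = 7484 m/s; transfer-perigee v_p = √[μ(2/r₁ − 1/a_t)] = 9657 m/s.
Δv₁ = v_p − v_c1 = 2173 m/s.
= 2.173 km/s.

Δv ≈ 2.17 km/s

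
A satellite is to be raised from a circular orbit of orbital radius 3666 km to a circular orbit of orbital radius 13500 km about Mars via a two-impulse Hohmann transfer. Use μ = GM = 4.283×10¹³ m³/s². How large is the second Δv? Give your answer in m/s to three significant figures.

r₁ = 3666 km = 3.666×10⁶ m.
r₂ = 13500 km = 1.350×10⁷ m.
Transfer ellipse a_t = (r₁ + r₂)/2 = 8.583×10⁶ m.
At r₁: circular v_c1 = √(μ/r₁) = 3418 m/s; transfer-periapsis v_p = √[μ(2/r₁ − 1/a_t)] = 4287 m/s.
At r₂: circular v_c2 = √(μ/r₂) = 1781 m/s; transfer-apoapsis v_a = √[μ(2/r₂ − 1/a_t)] = 1164 m/s.
Δv₂ = v_c2 − v_a = 617.1 m/s.

Δv ≈ 617 m/s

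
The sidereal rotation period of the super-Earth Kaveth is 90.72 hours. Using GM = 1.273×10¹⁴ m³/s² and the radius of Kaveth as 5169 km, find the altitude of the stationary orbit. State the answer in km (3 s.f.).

T = 90.72 hours = 3.266×10⁵ s.
A synchronous orbit has period T, so by Kepler's third law a = (μT²/4π²)^(1/3).
μT²/4π² = 1.273×10¹⁴ × (3.266×10⁵)² / 39.48 = 3.439×10²³ m³.
a = 7.006×10⁷ m = 70064 km.
Altitude h = a − R = 70064 − 5169 = 64895 km.

h_sync ≈ 64900 km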